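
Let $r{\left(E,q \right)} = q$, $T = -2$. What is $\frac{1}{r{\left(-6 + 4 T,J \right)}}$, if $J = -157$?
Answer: $- \frac{1}{157} \approx -0.0063694$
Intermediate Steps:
$\frac{1}{r{\left(-6 + 4 T,J \right)}} = \frac{1}{-157} = - \frac{1}{157}$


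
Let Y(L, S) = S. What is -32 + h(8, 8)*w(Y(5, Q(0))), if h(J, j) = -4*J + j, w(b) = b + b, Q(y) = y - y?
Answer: -32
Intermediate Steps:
Q(y) = 0
w(b) = 2*b
h(J, j) = j - 4*J
-32 + h(8, 8)*w(Y(5, Q(0))) = -32 + (8 - 4*8)*(2*0) = -32 + (8 - 32)*0 = -32 - 24*0 = -32 + 0 = -32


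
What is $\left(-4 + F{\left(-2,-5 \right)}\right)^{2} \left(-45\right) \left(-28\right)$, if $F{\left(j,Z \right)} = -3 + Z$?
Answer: $181440$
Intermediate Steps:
$\left(-4 + F{\left(-2,-5 \right)}\right)^{2} \left(-45\right) \left(-28\right) = \left(-4 - 8\right)^{2} \left(-45\right) \left(-28\right) = \left(-12\right)^{2} \left(-45\right) \left(-28\right) = 144 \left(-45\right) \left(-28\right) = \left(-6480\right) \left(-28\right) = 181440$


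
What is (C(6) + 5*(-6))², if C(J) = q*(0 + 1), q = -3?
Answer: 1089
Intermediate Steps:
C(J) = -3 (C(J) = -3*(0 + 1) = -3*1 = -3)
(C(6) + 5*(-6))² = (-3 + 5*(-6))² = (-3 - 30)² = (-33)² = 1089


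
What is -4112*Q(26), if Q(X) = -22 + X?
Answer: -16448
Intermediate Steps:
-4112*Q(26) = -4112*(-22 + 26) = -4112*4 = -16448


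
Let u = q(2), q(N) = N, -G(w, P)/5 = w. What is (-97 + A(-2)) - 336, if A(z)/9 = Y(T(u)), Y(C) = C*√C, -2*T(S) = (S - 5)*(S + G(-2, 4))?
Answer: -433 + 486*√2 ≈ 254.31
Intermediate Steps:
G(w, P) = -5*w
u = 2
T(S) = -(-5 + S)*(10 + S)/2 (T(S) = -(S - 5)*(S - 5*(-2))/2 = -(-5 + S)*(S + 10)/2 = -(-5 + S)*(10 + S)/2)
Y(C) = C^(3/2)
A(z) = 486*√2 (A(z) = 9*(25 - 5/2*2 - ½*2²)^(3/2) = 9*(25 - 5 - ½*4)^(3/2) = 9*(25 - 5 - 2)^(3/2) = 9*18^(3/2) = 9*(54*√2) = 486*√2)
(-97 + A(-2)) - 336 = (-97 + 486*√2) - 336 = -433 + 486*√2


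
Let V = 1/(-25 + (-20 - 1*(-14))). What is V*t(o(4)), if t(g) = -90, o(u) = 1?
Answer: 90/31 ≈ 2.9032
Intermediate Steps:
V = -1/31 (V = 1/(-25 + (-20 + 14)) = 1/(-25 - 6) = 1/(-31) = -1/31 ≈ -0.032258)
V*t(o(4)) = -1/31*(-90) = 90/31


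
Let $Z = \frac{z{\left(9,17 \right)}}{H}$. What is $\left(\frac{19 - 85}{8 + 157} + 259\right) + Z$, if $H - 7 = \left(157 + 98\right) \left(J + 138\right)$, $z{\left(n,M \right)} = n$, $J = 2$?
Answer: $\frac{46169196}{178535} \approx 258.6$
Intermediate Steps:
$H = 35707$ ($H = 7 + \left(157 + 98\right) \left(2 + 138\right) = 7 + 255 \cdot 140 = 7 + 35700 = 35707$)
$Z = \frac{9}{35707} \approx 0.00025205$
$\left(\frac{19 - 85}{8 + 157} + 259\right) + Z = \left(\frac{19 - 85}{8 + 157} + 259\right) + \frac{9}{35707} = \left(- \frac{66}{165} + 259\right) + \frac{9}{35707} = \left(\left(-66\right) \frac{1}{165} + 259\right) + \frac{9}{35707} = \left(- \frac{2}{5} + 259\right) + \frac{9}{35707} = \frac{1293}{5} + \frac{9}{35707} = \frac{46169196}{178535}$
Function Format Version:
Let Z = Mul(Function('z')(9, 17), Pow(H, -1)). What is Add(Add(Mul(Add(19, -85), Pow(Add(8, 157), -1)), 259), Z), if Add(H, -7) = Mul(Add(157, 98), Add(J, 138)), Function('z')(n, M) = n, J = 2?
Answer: Rational(46169196, 178535) ≈ 258.60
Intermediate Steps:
H = 35707 (H = Add(7, Mul(Add(157, 98), Add(2, 138))) = Add(7, Mul(255, 140)) = Add(7, 35700) = 35707)
Z = Rational(9, 35707) (Z = Mul(9, Pow(35707, -1)) = Mul(9, Rational(1, 35707)) = Rational(9, 35707) ≈ 0.00025205)
Add(Add(Mul(Add(19, -85), Pow(Add(8, 157), -1)), 259), Z) = Add(Add(Mul(Add(19, -85), Pow(Add(8, 157), -1)), 259), Rational(9, 35707)) = Add(Add(Mul(-66, Pow(165, -1)), 259), Rational(9, 35707)) = Add(Add(Mul(-66, Rational(1, 165)), 259), Rational(9, 35707)) = Add(Add(Rational(-2, 5), 259), Rational(9, 35707)) = Add(Rational(1293, 5), Rational(9, 35707)) = Rational(46169196, 178535)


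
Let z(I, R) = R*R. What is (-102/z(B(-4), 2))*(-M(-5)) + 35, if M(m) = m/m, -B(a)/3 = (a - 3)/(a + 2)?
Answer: 121/2 ≈ 60.500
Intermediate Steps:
B(a) = -3*(-3 + a)/(2 + a) (B(a) = -3*(a - 3)/(a + 2) = -3*(-3 + a)/(2 + a))
z(I, R) = R**2
M(m) = 1
(-102/z(B(-4), 2))*(-M(-5)) + 35 = (-102/(2**2))*(-1*1) + 35 = -102/4*(-1) + 35 = -102*1/4*(-1) + 35 = -51/2*(-1) + 35 = 51/2 + 35 = 121/2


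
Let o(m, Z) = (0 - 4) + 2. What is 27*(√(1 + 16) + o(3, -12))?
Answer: -54 + 27*√17 ≈ 57.324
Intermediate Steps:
o(m, Z) = -2 (o(m, Z) = -4 + 2 = -2)
27*(√(1 + 16) + o(3, -12)) = 27*(√(1 + 16) - 2) = 27*(√17 - 2) = 27*(-2 + √17) = -54 + 27*√17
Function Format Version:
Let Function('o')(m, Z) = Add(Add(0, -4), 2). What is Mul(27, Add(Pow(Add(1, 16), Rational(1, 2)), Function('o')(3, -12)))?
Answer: Add(-54, Mul(27, Pow(17, Rational(1, 2)))) ≈ 57.324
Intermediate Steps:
Function('o')(m, Z) = -2 (Function('o')(m, Z) = Add(-4, 2) = -2)
Mul(27, Add(Pow(Add(1, 16), Rational(1, 2)), Function('o')(3, -12))) = Mul(27, Add(Pow(Add(1, 16), Rational(1, 2)), -2)) = Mul(27, Add(Pow(17, Rational(1, 2)), -2)) = Mul(27, Add(-2, Pow(17, Rational(1, 2)))) = Add(-54, Mul(27, Pow(17, Rational(1, 2))))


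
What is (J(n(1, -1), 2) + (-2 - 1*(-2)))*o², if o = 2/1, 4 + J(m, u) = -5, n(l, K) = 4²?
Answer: -36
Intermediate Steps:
n(l, K) = 16
J(m, u) = -9 (J(m, u) = -4 - 5 = -9)
o = 2 (o = 2*1 = 2)
(J(n(1, -1), 2) + (-2 - 1*(-2)))*o² = (-9 + (-2 - 1*(-2)))*2² = (-9 + (-2 + 2))*4 = (-9 + 0)*4 = -9*4 = -36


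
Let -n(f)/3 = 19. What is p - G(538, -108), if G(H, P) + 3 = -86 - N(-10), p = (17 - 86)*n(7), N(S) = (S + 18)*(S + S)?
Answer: 3862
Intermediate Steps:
N(S) = 2*S*(18 + S) (N(S) = (18 + S)*(2*S) = 2*S*(18 + S))
n(f) = -57 (n(f) = -3*19 = -57)
p = 3933 (p = (17 - 86)*(-57) = -69*(-57) = 3933)
G(H, P) = 71 (G(H, P) = -3 + (-86 - 2*(-10)*(18 - 10)) = -3 + (-86 - 2*(-10)*8) = -3 + (-86 - 1*(-160)) = -3 + (-86 + 160) = -3 + 74 = 71)
p - G(538, -108) = 3933 - 1*71 = 3933 - 71 = 3862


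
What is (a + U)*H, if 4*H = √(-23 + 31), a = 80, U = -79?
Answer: √2/2 ≈ 0.70711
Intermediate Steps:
H = √2/2 (H = √(-23 + 31)/4 = √8/4 = (2*√2)/4 = √2/2 ≈ 0.70711)
(a + U)*H = (80 - 79)*(√2/2) = 1*(√2/2) = √2/2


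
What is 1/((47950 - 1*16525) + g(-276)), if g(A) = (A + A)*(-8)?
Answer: 1/35841 ≈ 2.7901e-5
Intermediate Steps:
g(A) = -16*A (g(A) = (2*A)*(-8) = -16*A)
1/((47950 - 1*16525) + g(-276)) = 1/((47950 - 1*16525) - 16*(-276)) = 1/((47950 - 16525) + 4416) = 1/(31425 + 4416) = 1/35841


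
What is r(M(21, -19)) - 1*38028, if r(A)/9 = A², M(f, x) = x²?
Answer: 1134861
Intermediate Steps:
r(A) = 9*A²
r(M(21, -19)) - 1*38028 = 9*((-19)²)² - 1*38028 = 9*361² - 38028 = 9*130321 - 38028 = 1172889 - 38028 = 1134861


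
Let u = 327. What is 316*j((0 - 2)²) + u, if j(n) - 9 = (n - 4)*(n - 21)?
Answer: 3171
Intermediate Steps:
j(n) = 9 + (-21 + n)*(-4 + n) (j(n) = 9 + (n - 4)*(n - 21) = 9 + (-4 + n)*(-21 + n) = 9 + (-21 + n)*(-4 + n))
316*j((0 - 2)²) + u = 316*(93 + ((0 - 2)²)² - 25*(0 - 2)²) + 327 = 316*(93 + ((-2)²)² - 25*(-2)²) + 327 = 316*(93 + 4² - 25*4) + 327 = 316*(93 + 16 - 100) + 327 = 316*9 + 327 = 2844 + 327 = 3171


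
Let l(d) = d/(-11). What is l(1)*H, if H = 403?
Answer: -403/11 ≈ -36.636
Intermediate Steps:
l(d) = -d/11 (l(d) = d*(-1/11) = -d/11)
l(1)*H = -1/11*1*403 = -1/11*403 = -403/11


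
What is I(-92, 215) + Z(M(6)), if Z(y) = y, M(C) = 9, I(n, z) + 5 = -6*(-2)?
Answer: 16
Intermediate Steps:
I(n, z) = 7 (I(n, z) = -5 - 6*(-2) = -5 + 12 = 7)
I(-92, 215) + Z(M(6)) = 7 + 9 = 16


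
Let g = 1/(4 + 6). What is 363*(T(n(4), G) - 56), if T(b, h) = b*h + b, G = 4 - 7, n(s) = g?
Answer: -102003/5 ≈ -20401.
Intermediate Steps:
g = ⅒ (g = 1/10 = ⅒ ≈ 0.10000)
n(s) = ⅒
G = -3
T(b, h) = b + b*h
363*(T(n(4), G) - 56) = 363*((1 - 3)/10 - 56) = 363*((⅒)*(-2) - 56) = 363*(-⅕ - 56) = 363*(-281/5) = -102003/5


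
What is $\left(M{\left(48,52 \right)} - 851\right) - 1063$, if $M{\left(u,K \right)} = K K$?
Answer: $790$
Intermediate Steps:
$M{\left(u,K \right)} = K^{2}$
$\left(M{\left(48,52 \right)} - 851\right) - 1063 = \left(52^{2} - 851\right) - 1063 = \left(2704 - 851\right) - 1063 = 1853 - 1063 = 790$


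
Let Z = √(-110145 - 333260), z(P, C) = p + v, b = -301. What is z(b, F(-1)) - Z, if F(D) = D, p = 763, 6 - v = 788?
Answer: -19 - I*√443405 ≈ -19.0 - 665.89*I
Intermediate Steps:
v = -782 (v = 6 - 1*788 = 6 - 788 = -782)
z(P, C) = -19 (z(P, C) = 763 - 782 = -19)
Z = I*√443405 (Z = √(-443405) = I*√443405 ≈ 665.89*I)
z(b, F(-1)) - Z = -19 - I*√443405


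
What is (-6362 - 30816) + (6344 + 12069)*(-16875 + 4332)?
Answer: -230991437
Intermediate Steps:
(-6362 - 30816) + (6344 + 12069)*(-16875 + 4332) = -37178 + 18413*(-12543) = -37178 - 230954259 = -230991437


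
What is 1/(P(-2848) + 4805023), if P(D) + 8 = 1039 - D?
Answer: 1/4808902 ≈ 2.0795e-7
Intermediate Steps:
P(D) = 1031 - D (P(D) = -8 + (1039 - D) = 1031 - D)
1/(P(-2848) + 4805023) = 1/((1031 - 1*(-2848)) + 4805023) = 1/((1031 + 2848) + 4805023) = 1/(3879 + 4805023) = 1/4808902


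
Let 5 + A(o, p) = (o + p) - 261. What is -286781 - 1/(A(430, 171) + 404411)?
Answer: -116073462627/404746 ≈ -2.8678e+5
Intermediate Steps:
A(o, p) = -266 + o + p (A(o, p) = -5 + ((o + p) - 261) = -5 + (-261 + o + p) = -266 + o + p)
-286781 - 1/(A(430, 171) + 404411) = -286781 - 1/((-266 + 430 + 171) + 404411) = -286781 - 1/(335 + 404411) = -286781 - 1/404746 = -116073462627/404746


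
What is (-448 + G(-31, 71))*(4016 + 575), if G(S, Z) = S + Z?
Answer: -1873128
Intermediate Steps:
(-448 + G(-31, 71))*(4016 + 575) = (-448 + (-31 + 71))*(4016 + 575) = (-448 + 40)*4591 = -408*4591 = -1873128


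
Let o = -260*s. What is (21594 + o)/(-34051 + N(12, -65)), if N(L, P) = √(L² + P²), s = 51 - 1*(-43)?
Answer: 2850269/34101948 + 1423*√4369/579733116 ≈ 0.083743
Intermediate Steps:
s = 94 (s = 51 + 43 = 94)
o = -24440 (o = -260*94 = -24440)
(21594 + o)/(-34051 + N(12, -65)) = (21594 - 24440)/(-34051 + √(12² + (-65)²)) = -2846/(-34051 + √(144 + 4225)) = -2846/(-34051 + √4369)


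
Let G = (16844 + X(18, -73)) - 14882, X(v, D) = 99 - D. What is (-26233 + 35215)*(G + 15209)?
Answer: 155774826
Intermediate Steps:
G = 2134 (G = (16844 + (99 - 1*(-73))) - 14882 = (16844 + (99 + 73)) - 14882 = (16844 + 172) - 14882 = 17016 - 14882 = 2134)
(-26233 + 35215)*(G + 15209) = (-26233 + 35215)*(2134 + 15209) = 8982*17343 = 155774826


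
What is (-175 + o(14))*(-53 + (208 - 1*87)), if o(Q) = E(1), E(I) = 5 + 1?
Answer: -11492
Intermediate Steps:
E(I) = 6
o(Q) = 6
(-175 + o(14))*(-53 + (208 - 1*87)) = (-175 + 6)*(-53 + (208 - 1*87)) = -169*(-53 + (208 - 87)) = -169*(-53 + 121) = -169*68 = -11492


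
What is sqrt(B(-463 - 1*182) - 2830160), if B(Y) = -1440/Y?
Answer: 4*I*sqrt(327060107)/43 ≈ 1682.3*I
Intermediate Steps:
sqrt(B(-463 - 1*182) - 2830160) = sqrt(-1440/(-463 - 1*182) - 2830160) = sqrt(-1440/(-463 - 182) - 2830160) = sqrt(-1440/(-645) - 2830160) = sqrt(-1440*(-1/645) - 2830160) = sqrt(96/43 - 2830160) = sqrt(-121696784/43) = 4*I*sqrt(327060107)/43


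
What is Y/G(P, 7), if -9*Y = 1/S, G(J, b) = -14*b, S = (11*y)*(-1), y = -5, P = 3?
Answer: 1/48510 ≈ 2.0614e-5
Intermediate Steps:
S = 55 (S = (11*(-5))*(-1) = -55*(-1) = 55)
Y = -1/495 (Y = -⅑/55 = -⅑*1/55 = -1/495 ≈ -0.0020202)
Y/G(P, 7) = -1/(495*((-14*7))) = -1/495/(-98) = -1/495*(-1/98) = 1/48510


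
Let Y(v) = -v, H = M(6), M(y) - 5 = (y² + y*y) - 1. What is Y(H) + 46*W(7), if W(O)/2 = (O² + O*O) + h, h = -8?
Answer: 8204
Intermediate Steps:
M(y) = 4 + 2*y² (M(y) = 5 + ((y² + y*y) - 1) = 5 + ((y² + y²) - 1) = 5 + (2*y² - 1) = 5 + (-1 + 2*y²) = 4 + 2*y²)
H = 76 (H = 4 + 2*6² = 4 + 2*36 = 4 + 72 = 76)
W(O) = -16 + 4*O² (W(O) = 2*((O² + O*O) - 8) = 2*((O² + O²) - 8) = 2*(2*O² - 8) = 2*(-8 + 2*O²) = -16 + 4*O²)
Y(H) + 46*W(7) = -1*76 + 46*(-16 + 4*7²) = -76 + 46*(-16 + 4*49) = -76 + 46*(-16 + 196) = -76 + 46*180 = -76 + 8280 = 8204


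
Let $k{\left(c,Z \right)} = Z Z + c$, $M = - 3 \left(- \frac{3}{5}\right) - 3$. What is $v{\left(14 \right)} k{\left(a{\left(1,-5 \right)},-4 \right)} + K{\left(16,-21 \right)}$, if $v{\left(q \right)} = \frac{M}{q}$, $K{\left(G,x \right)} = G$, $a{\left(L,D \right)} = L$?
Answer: $\frac{509}{35} \approx 14.543$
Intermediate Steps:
$M = - \frac{6}{5}$ ($M = - 3 \left(\left(-3\right) \frac{1}{5}\right) - 3 = \left(-3\right) \left(- \frac{3}{5}\right) - 3 = \frac{9}{5} - 3 = - \frac{6}{5} \approx -1.2$)
$k{\left(c,Z \right)} = c + Z^{2}$ ($k{\left(c,Z \right)} = Z^{2} + c = c + Z^{2}$)
$v{\left(q \right)} = - \frac{6}{5 q}$
$v{\left(14 \right)} k{\left(a{\left(1,-5 \right)},-4 \right)} + K{\left(16,-21 \right)} = - \frac{6}{5 \cdot 14} \left(1 + \left(-4\right)^{2}\right) + 16 = \left(- \frac{6}{5}\right) \frac{1}{14} \left(1 + 16\right) + 16 = \left(- \frac{3}{35}\right) 17 + 16 = - \frac{51}{35} + 16 = \frac{509}{35}$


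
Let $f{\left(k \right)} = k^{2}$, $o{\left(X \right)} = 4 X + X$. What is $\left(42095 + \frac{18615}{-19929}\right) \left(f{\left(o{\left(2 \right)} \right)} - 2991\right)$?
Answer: $- \frac{1582021280}{13} \approx -1.2169 \cdot 10^{8}$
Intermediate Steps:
$o{\left(X \right)} = 5 X$
$\left(42095 + \frac{18615}{-19929}\right) \left(f{\left(o{\left(2 \right)} \right)} - 2991\right) = \left(42095 + \frac{18615}{-19929}\right) \left(\left(5 \cdot 2\right)^{2} - 2991\right) = \left(42095 + 18615 \left(- \frac{1}{19929}\right)\right) \left(10^{2} - 2991\right) = \left(42095 - \frac{85}{91}\right) \left(100 - 2991\right) = \frac{3830560}{91} \left(-2891\right) = - \frac{1582021280}{13}$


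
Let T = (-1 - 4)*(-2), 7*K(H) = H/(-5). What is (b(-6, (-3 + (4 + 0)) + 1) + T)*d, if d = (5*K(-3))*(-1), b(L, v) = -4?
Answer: -18/7 ≈ -2.5714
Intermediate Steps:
K(H) = -H/35 (K(H) = (H/(-5))/7 = (H*(-⅕))/7 = (-H/5)/7 = -H/35)
T = 10 (T = -5*(-2) = 10)
d = -3/7 (d = (5*(-1/35*(-3)))*(-1) = (5*(3/35))*(-1) = (3/7)*(-1) = -3/7 ≈ -0.42857)
(b(-6, (-3 + (4 + 0)) + 1) + T)*d = (-4 + 10)*(-3/7) = 6*(-3/7) = -18/7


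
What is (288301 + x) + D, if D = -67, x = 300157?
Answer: 588391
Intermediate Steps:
(288301 + x) + D = (288301 + 300157) - 67 = 588458 - 67 = 588391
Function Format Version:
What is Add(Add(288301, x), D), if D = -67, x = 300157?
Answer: 588391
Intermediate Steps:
Add(Add(288301, x), D) = Add(Add(288301, 300157), -67) = Add(588458, -67) = 588391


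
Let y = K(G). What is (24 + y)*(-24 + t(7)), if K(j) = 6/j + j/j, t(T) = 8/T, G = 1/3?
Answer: -6880/7 ≈ -982.86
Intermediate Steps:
G = ⅓ ≈ 0.33333
K(j) = 1 + 6/j (K(j) = 6/j + 1 = 1 + 6/j)
y = 19 (y = (6 + ⅓)/(⅓) = 3*(19/3) = 19)
(24 + y)*(-24 + t(7)) = (24 + 19)*(-24 + 8/7) = 43*(-24 + 8*(⅐)) = 43*(-24 + 8/7) = 43*(-160/7) = -6880/7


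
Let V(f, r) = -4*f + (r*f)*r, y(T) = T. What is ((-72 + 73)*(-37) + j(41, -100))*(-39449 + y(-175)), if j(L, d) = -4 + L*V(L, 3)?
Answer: -331415136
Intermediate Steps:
V(f, r) = -4*f + f*r² (V(f, r) = -4*f + (f*r)*r = -4*f + f*r²)
j(L, d) = -4 + 5*L² (j(L, d) = -4 + L*(L*(-4 + 3²)) = -4 + L*(L*(-4 + 9)) = -4 + L*(L*5) = -4 + L*(5*L) = -4 + 5*L²)
((-72 + 73)*(-37) + j(41, -100))*(-39449 + y(-175)) = ((-72 + 73)*(-37) + (-4 + 5*41²))*(-39449 - 175) = (1*(-37) + (-4 + 5*1681))*(-39624) = (-37 + (-4 + 8405))*(-39624) = (-37 + 8401)*(-39624) = 8364*(-39624) = -331415136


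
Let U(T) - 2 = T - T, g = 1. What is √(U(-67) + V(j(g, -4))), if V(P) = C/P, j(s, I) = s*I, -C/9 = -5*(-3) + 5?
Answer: √47 ≈ 6.8557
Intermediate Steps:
U(T) = 2 (U(T) = 2 + (T - T) = 2 + 0 = 2)
C = -180 (C = -9*(-5*(-3) + 5) = -9*(15 + 5) = -9*20 = -180)
j(s, I) = I*s
V(P) = -180/P
√(U(-67) + V(j(g, -4))) = √(2 - 180/((-4*1))) = √(2 - 180/(-4)) = √(2 - 180*(-¼)) = √(2 + 45) = √47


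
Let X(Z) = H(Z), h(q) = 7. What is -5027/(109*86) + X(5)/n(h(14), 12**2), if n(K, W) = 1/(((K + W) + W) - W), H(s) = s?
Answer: 7072343/9374 ≈ 754.46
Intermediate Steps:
X(Z) = Z
n(K, W) = 1/(K + W) (n(K, W) = 1/((K + 2*W) - W) = 1/(K + W))
-5027/(109*86) + X(5)/n(h(14), 12**2) = -5027/(109*86) + 5/(1/(7 + 12**2)) = -5027/9374 + 5/(1/(7 + 144)) = -5027*1/9374 + 5/(1/151) = -5027/9374 + 5/(1/151) = -5027/9374 + 5*151 = -5027/9374 + 755 = 7072343/9374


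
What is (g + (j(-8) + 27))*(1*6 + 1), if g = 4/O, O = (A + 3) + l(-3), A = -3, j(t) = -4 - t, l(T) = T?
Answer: 623/3 ≈ 207.67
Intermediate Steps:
O = -3 (O = (-3 + 3) - 3 = 0 - 3 = -3)
g = -4/3 (g = 4/(-3) = 4*(-⅓) = -4/3 ≈ -1.3333)
(g + (j(-8) + 27))*(1*6 + 1) = (-4/3 + ((-4 - 1*(-8)) + 27))*(1*6 + 1) = (-4/3 + ((-4 + 8) + 27))*(6 + 1) = (-4/3 + (4 + 27))*7 = (-4/3 + 31)*7 = (89/3)*7 = 623/3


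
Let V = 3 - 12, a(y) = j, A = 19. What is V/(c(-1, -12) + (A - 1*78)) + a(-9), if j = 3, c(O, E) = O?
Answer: 63/20 ≈ 3.1500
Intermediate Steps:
a(y) = 3
V = -9
V/(c(-1, -12) + (A - 1*78)) + a(-9) = -9/(-1 + (19 - 1*78)) + 3 = -9/(-1 + (19 - 78)) + 3 = -9/(-1 - 59) + 3 = -9/(-60) + 3 = -9*(-1/60) + 3 = 3/20 + 3 = 63/20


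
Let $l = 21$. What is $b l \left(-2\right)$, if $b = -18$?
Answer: $756$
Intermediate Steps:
$b l \left(-2\right) = \left(-18\right) 21 \left(-2\right) = \left(-378\right) \left(-2\right) = 756$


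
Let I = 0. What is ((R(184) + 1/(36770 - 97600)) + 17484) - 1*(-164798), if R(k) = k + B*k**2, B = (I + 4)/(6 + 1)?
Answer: 12276241339/60830 ≈ 2.0181e+5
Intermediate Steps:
B = 4/7 (B = (0 + 4)/(6 + 1) = 4/7 ≈ 0.57143)
R(k) = k + 4*k**2/7
((R(184) + 1/(36770 - 97600)) + 17484) - 1*(-164798) = (((1/7)*184*(7 + 4*184) + 1/(36770 - 97600)) + 17484) - 1*(-164798) = (((1/7)*184*(7 + 736) + 1/(-60830)) + 17484) + 164798 = (((1/7)*184*743 - 1/60830) + 17484) + 164798 = ((136712/7 - 1/60830) + 17484) + 164798 = (1188027279/60830 + 17484) + 164798 = 2251578999/60830 + 164798 = 12276241339/60830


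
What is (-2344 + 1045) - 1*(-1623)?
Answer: 324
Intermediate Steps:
(-2344 + 1045) - 1*(-1623) = -1299 + 1623 = 324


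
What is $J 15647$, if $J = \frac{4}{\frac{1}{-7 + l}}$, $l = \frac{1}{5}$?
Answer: $- \frac{2127992}{5} \approx -4.256 \cdot 10^{5}$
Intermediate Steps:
$l = \frac{1}{5} \approx 0.2$
$J = - \frac{136}{5}$ ($J = \frac{4}{\frac{1}{-7 + \frac{1}{5}}} = \frac{4}{\frac{1}{- \frac{34}{5}}} = \frac{4}{- \frac{5}{34}} = 4 \left(- \frac{34}{5}\right) = - \frac{136}{5} \approx -27.2$)
$J 15647 = \left(- \frac{136}{5}\right) 15647 = - \frac{2127992}{5}$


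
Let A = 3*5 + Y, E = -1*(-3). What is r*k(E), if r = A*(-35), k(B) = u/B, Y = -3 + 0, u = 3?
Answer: -420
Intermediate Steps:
Y = -3
E = 3
A = 12 (A = 3*5 - 3 = 15 - 3 = 12)
k(B) = 3/B
r = -420 (r = 12*(-35) = -420)
r*k(E) = -1260/3 = -420*1 = -420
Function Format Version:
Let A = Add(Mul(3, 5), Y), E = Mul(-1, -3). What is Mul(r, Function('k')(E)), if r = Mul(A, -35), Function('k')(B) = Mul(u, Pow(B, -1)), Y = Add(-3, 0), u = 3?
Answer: -420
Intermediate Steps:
Y = -3
E = 3
A = 12 (A = Add(Mul(3, 5), -3) = Add(15, -3) = 12)
Function('k')(B) = Mul(3, Pow(B, -1))
r = -420 (r = Mul(12, -35) = -420)
Mul(r, Function('k')(E)) = Mul(-420, Mul(3, Pow(3, -1))) = Mul(-420, Mul(3, Rational(1, 3))) = Mul(-420, 1) = -420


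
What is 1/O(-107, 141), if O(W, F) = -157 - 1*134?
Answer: -1/291 ≈ -0.0034364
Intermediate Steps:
O(W, F) = -291 (O(W, F) = -157 - 134 = -291)
1/O(-107, 141) = 1/(-291) = -1/291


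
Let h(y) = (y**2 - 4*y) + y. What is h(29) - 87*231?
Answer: -19343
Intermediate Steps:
h(y) = y**2 - 3*y
h(29) - 87*231 = 29*(-3 + 29) - 87*231 = 29*26 - 20097 = 754 - 20097 = -19343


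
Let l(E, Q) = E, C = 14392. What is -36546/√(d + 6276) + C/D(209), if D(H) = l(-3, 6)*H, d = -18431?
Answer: -14392/627 + 36546*I*√12155/12155 ≈ -22.954 + 331.48*I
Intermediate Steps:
D(H) = -3*H
-36546/√(d + 6276) + C/D(209) = -36546/√(-18431 + 6276) + 14392/((-3*209)) = -36546*(-I*√12155/12155) + 14392/(-627) = -36546*(-I*√12155/12155) + 14392*(-1/627) = -(-36546)*I*√12155/12155 - 14392/627 = 36546*I*√12155/12155 - 14392/627 = -14392/627 + 36546*I*√12155/12155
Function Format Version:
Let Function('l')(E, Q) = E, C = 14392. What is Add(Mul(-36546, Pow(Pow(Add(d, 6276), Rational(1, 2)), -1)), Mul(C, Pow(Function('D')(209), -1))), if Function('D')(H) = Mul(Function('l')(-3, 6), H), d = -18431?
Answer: Add(Rational(-14392, 627), Mul(Rational(36546, 12155), I, Pow(12155, Rational(1, 2)))) ≈ Add(-22.954, Mul(331.48, I))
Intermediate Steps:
Function('D')(H) = Mul(-3, H)
Add(Mul(-36546, Pow(Pow(Add(d, 6276), Rational(1, 2)), -1)), Mul(C, Pow(Function('D')(209), -1))) = Add(Mul(-36546, Pow(Pow(Add(-18431, 6276), Rational(1, 2)), -1)), Mul(14392, Pow(Mul(-3, 209), -1))) = Add(Mul(-36546, Pow(Pow(-12155, Rational(1, 2)), -1)), Mul(14392, Pow(-627, -1))) = Add(Mul(-36546, Pow(Mul(I, Pow(12155, Rational(1, 2))), -1)), Mul(14392, Rational(-1, 627))) = Add(Mul(-36546, Mul(Rational(-1, 12155), I, Pow(12155, Rational(1, 2)))), Rational(-14392, 627)) = Add(Mul(Rational(36546, 12155), I, Pow(12155, Rational(1, 2))), Rational(-14392, 627)) = Add(Rational(-14392, 627), Mul(Rational(36546, 12155), I, Pow(12155, Rational(1, 2))))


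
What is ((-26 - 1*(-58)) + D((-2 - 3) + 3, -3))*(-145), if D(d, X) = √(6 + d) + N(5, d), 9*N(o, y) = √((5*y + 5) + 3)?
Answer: -4930 - 145*I*√2/9 ≈ -4930.0 - 22.785*I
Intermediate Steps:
N(o, y) = √(8 + 5*y)/9 (N(o, y) = √((5*y + 5) + 3)/9 = √((5 + 5*y) + 3)/9 = √(8 + 5*y)/9)
D(d, X) = √(6 + d) + √(8 + 5*d)/9
((-26 - 1*(-58)) + D((-2 - 3) + 3, -3))*(-145) = ((-26 - 1*(-58)) + (√(6 + ((-2 - 3) + 3)) + √(8 + 5*((-2 - 3) + 3))/9))*(-145) = ((-26 + 58) + (√(6 + (-5 + 3)) + √(8 + 5*(-5 + 3))/9))*(-145) = (32 + (√(6 - 2) + √(8 + 5*(-2))/9))*(-145) = (32 + (√4 + √(8 - 10)/9))*(-145) = (32 + (2 + √(-2)/9))*(-145) = (32 + (2 + (I*√2)/9))*(-145) = (32 + (2 + I*√2/9))*(-145) = (34 + I*√2/9)*(-145) = -4930 - 145*I*√2/9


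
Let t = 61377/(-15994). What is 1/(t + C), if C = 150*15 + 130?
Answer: 15994/38004343 ≈ 0.00042085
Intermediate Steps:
C = 2380 (C = 2250 + 130 = 2380)
t = -61377/15994 (t = 61377*(-1/15994) = -61377/15994 ≈ -3.8375)
1/(t + C) = 1/(-61377/15994 + 2380) = 1/(38004343/15994) = 15994/38004343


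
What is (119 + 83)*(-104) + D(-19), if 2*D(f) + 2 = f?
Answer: -42037/2 ≈ -21019.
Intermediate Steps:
D(f) = -1 + f/2
(119 + 83)*(-104) + D(-19) = (119 + 83)*(-104) + (-1 + (½)*(-19)) = 202*(-104) + (-1 - 19/2) = -21008 - 21/2 = -42037/2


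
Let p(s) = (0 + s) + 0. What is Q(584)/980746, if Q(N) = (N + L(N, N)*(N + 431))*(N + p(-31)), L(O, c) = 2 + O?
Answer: 12663147/37721 ≈ 335.71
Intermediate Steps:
p(s) = s (p(s) = s + 0 = s)
Q(N) = (-31 + N)*(N + (2 + N)*(431 + N)) (Q(N) = (N + (2 + N)*(N + 431))*(N - 31) = (N + (2 + N)*(431 + N))*(-31 + N) = (-31 + N)*(N + (2 + N)*(431 + N)))
Q(584)/980746 = (-26722 + 584³ - 12592*584 + 403*584²)/980746 = (-26722 + 199176704 - 7353728 + 403*341056)*(1/980746) = (-26722 + 199176704 - 7353728 + 137445568)*(1/980746) = 329241822*(1/980746) = 12663147/37721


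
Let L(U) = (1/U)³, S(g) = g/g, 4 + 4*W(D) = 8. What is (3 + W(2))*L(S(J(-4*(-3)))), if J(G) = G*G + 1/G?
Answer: 4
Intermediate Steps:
W(D) = 1 (W(D) = -1 + (¼)*8 = -1 + 2 = 1)
J(G) = 1/G + G² (J(G) = G² + 1/G = 1/G + G²)
S(g) = 1
L(U) = U⁻³
(3 + W(2))*L(S(J(-4*(-3)))) = (3 + 1)/1³ = 4*1 = 4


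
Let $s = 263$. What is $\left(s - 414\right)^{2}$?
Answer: $22801$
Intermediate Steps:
$\left(s - 414\right)^{2} = \left(263 - 414\right)^{2} = \left(-151\right)^{2} = 22801$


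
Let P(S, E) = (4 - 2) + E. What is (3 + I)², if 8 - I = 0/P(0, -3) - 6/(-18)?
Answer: 1024/9 ≈ 113.78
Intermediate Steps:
P(S, E) = 2 + E
I = 23/3 (I = 8 - (0/(2 - 3) - 6/(-18)) = 8 - (0/(-1) - 6*(-1/18)) = 8 - (0*(-1) + ⅓) = 8 - (0 + ⅓) = 8 - 1*⅓ = 8 - ⅓ = 23/3 ≈ 7.6667)
(3 + I)² = (3 + 23/3)² = (32/3)² = 1024/9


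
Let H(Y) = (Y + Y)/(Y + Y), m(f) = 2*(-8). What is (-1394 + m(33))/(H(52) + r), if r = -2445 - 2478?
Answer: 705/2461 ≈ 0.28647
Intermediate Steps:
m(f) = -16
H(Y) = 1 (H(Y) = (2*Y)/((2*Y)) = (2*Y)*(1/(2*Y)) = 1)
r = -4923
(-1394 + m(33))/(H(52) + r) = (-1394 - 16)/(1 - 4923) = -1410/(-4922) = -1410*(-1/4922) = 705/2461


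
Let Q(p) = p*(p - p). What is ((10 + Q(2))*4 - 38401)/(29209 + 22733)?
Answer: -12787/17314 ≈ -0.73853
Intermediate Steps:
Q(p) = 0 (Q(p) = p*0 = 0)
((10 + Q(2))*4 - 38401)/(29209 + 22733) = ((10 + 0)*4 - 38401)/(29209 + 22733) = (10*4 - 38401)/51942 = (40 - 38401)*(1/51942) = -38361*1/51942 = -12787/17314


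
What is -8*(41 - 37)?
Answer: -32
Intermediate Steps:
-8*(41 - 37) = -8*4 = -32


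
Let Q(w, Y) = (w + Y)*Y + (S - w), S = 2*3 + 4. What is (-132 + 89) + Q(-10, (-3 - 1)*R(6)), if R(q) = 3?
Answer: 241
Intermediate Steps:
S = 10 (S = 6 + 4 = 10)
Q(w, Y) = 10 - w + Y*(Y + w) (Q(w, Y) = (w + Y)*Y + (10 - w) = (Y + w)*Y + (10 - w) = Y*(Y + w) + (10 - w) = 10 - w + Y*(Y + w))
(-132 + 89) + Q(-10, (-3 - 1)*R(6)) = (-132 + 89) + (10 + ((-3 - 1)*3)**2 - 1*(-10) + ((-3 - 1)*3)*(-10)) = -43 + (10 + (-4*3)**2 + 10 - 4*3*(-10)) = -43 + (10 + (-12)**2 + 10 - 12*(-10)) = -43 + (10 + 144 + 10 + 120) = -43 + 284 = 241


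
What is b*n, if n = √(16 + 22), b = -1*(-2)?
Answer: 2*√38 ≈ 12.329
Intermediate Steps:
b = 2
n = √38 ≈ 6.1644
b*n = 2*√38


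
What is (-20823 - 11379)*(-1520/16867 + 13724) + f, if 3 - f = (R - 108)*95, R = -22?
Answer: -7453948857925/16867 ≈ -4.4193e+8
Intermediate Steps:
f = 12353 (f = 3 - (-22 - 108)*95 = 3 - (-130)*95 = 3 - 1*(-12350) = 3 + 12350 = 12353)
(-20823 - 11379)*(-1520/16867 + 13724) + f = (-20823 - 11379)*(-1520/16867 + 13724) + 12353 = -32202*(-1520*1/16867 + 13724) + 12353 = -32202*(-1520/16867 + 13724) + 12353 = -32202*231481188/16867 + 12353 = -7454157215976/16867 + 12353 = -7453948857925/16867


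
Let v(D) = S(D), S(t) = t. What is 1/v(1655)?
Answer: 1/1655 ≈ 0.00060423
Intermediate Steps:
v(D) = D
1/v(1655) = 1/1655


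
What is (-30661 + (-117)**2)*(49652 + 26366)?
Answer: -1290177496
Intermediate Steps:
(-30661 + (-117)**2)*(49652 + 26366) = (-30661 + 13689)*76018 = -16972*76018 = -1290177496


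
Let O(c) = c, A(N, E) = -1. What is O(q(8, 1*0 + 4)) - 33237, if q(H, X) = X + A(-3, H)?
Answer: -33234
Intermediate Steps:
q(H, X) = -1 + X (q(H, X) = X - 1 = -1 + X)
O(q(8, 1*0 + 4)) - 33237 = (-1 + (1*0 + 4)) - 33237 = (-1 + (0 + 4)) - 33237 = (-1 + 4) - 33237 = 3 - 33237 = -33234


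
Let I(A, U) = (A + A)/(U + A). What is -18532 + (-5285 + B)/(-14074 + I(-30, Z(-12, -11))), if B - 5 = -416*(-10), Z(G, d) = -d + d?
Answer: -32597648/1759 ≈ -18532.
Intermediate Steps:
Z(G, d) = 0
I(A, U) = 2*A/(A + U) (I(A, U) = (2*A)/(A + U) = 2*A/(A + U))
B = 4165 (B = 5 - 416*(-10) = 5 + 4160 = 4165)
-18532 + (-5285 + B)/(-14074 + I(-30, Z(-12, -11))) = -18532 + (-5285 + 4165)/(-14074 + 2*(-30)/(-30 + 0)) = -18532 - 1120/(-14074 + 2*(-30)/(-30)) = -18532 - 1120/(-14074 + 2*(-30)*(-1/30)) = -18532 - 1120/(-14074 + 2) = -18532 - 1120/(-14072) = -18532 - 1120*(-1/14072) = -18532 + 140/1759 = -32597648/1759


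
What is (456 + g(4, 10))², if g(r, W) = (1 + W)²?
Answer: 332929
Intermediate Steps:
(456 + g(4, 10))² = (456 + (1 + 10)²)² = (456 + 11²)² = (456 + 121)² = 577² = 332929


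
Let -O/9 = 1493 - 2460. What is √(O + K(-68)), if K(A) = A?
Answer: √8635 ≈ 92.925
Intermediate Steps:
O = 8703 (O = -9*(1493 - 2460) = -9*(-967) = 8703)
√(O + K(-68)) = √(8703 - 68) = √8635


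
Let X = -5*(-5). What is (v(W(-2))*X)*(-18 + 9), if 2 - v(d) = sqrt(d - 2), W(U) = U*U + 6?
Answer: -450 + 450*sqrt(2) ≈ 186.40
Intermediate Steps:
W(U) = 6 + U**2 (W(U) = U**2 + 6 = 6 + U**2)
v(d) = 2 - sqrt(-2 + d) (v(d) = 2 - sqrt(d - 2) = 2 - sqrt(-2 + d))
X = 25
(v(W(-2))*X)*(-18 + 9) = ((2 - sqrt(-2 + (6 + (-2)**2)))*25)*(-18 + 9) = ((2 - sqrt(-2 + (6 + 4)))*25)*(-9) = ((2 - sqrt(-2 + 10))*25)*(-9) = ((2 - sqrt(8))*25)*(-9) = ((2 - 2*sqrt(2))*25)*(-9) = (50 - 50*sqrt(2))*(-9) = -450 + 450*sqrt(2)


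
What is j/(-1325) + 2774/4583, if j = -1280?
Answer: 1908358/1214495 ≈ 1.5713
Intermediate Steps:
j/(-1325) + 2774/4583 = -1280/(-1325) + 2774/4583 = -1280*(-1/1325) + 2774*(1/4583) = 256/265 + 2774/4583 = 1908358/1214495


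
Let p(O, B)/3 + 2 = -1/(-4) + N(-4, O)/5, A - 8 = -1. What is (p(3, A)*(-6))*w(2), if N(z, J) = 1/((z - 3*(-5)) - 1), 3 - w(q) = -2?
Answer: 1557/10 ≈ 155.70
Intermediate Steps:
A = 7 (A = 8 - 1 = 7)
w(q) = 5 (w(q) = 3 - 1*(-2) = 3 + 2 = 5)
N(z, J) = 1/(14 + z) (N(z, J) = 1/((z + 15) - 1) = 1/((15 + z) - 1) = 1/(14 + z))
p(O, B) = -519/100 (p(O, B) = -6 + 3*(-1/(-4) + 1/((14 - 4)*5)) = -6 + 3*(-1*(-¼) + (⅕)/10) = -6 + 3*(¼ + (⅒)*(⅕)) = -6 + 3*(¼ + 1/50) = -6 + 3*(27/100) = -6 + 81/100 = -519/100)
(p(3, A)*(-6))*w(2) = -519/100*(-6)*5 = (1557/50)*5 = 1557/10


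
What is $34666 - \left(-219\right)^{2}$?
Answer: $-13295$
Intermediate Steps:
$34666 - \left(-219\right)^{2} = 34666 - 47961 = -13295$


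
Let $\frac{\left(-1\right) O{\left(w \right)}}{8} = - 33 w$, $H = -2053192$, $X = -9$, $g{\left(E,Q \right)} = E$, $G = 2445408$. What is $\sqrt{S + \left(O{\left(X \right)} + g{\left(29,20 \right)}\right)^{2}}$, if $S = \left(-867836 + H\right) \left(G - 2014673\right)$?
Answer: $i \sqrt{1258183487171} \approx 1.1217 \cdot 10^{6} i$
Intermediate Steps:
$O{\left(w \right)} = 264 w$ ($O{\left(w \right)} = - 8 \left(- 33 w\right) = 264 w$)
$S = -1258188995580$ ($S = \left(-867836 - 2053192\right) \left(2445408 - 2014673\right) = \left(-2921028\right) 430735 = -1258188995580$)
$\sqrt{S + \left(O{\left(X \right)} + g{\left(29,20 \right)}\right)^{2}} = \sqrt{-1258188995580 + \left(264 \left(-9\right) + 29\right)^{2}} = \sqrt{-1258188995580 + \left(-2376 + 29\right)^{2}} = \sqrt{-1258188995580 + \left(-2347\right)^{2}} = \sqrt{-1258188995580 + 5508409} = \sqrt{-1258183487171} = i \sqrt{1258183487171}$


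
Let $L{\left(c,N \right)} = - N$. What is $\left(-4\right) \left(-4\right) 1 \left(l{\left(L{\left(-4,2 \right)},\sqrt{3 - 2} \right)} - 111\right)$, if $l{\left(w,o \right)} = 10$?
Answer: $-1616$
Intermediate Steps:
$\left(-4\right) \left(-4\right) 1 \left(l{\left(L{\left(-4,2 \right)},\sqrt{3 - 2} \right)} - 111\right) = \left(-4\right) \left(-4\right) 1 \left(10 - 111\right) = 16 \cdot 1 \left(-101\right) = 16 \left(-101\right) = -1616$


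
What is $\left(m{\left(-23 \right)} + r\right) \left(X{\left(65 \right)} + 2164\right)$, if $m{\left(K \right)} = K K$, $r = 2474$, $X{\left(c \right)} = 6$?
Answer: $6516510$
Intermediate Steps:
$m{\left(K \right)} = K^{2}$
$\left(m{\left(-23 \right)} + r\right) \left(X{\left(65 \right)} + 2164\right) = \left(\left(-23\right)^{2} + 2474\right) \left(6 + 2164\right) = \left(529 + 2474\right) 2170 = 3003 \cdot 2170 = 6516510$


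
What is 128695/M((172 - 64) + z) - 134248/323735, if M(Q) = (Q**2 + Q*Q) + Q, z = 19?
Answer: 7463090869/2096831595 ≈ 3.5592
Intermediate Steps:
M(Q) = Q + 2*Q**2 (M(Q) = (Q**2 + Q**2) + Q = 2*Q**2 + Q = Q + 2*Q**2)
128695/M((172 - 64) + z) - 134248/323735 = 128695/((((172 - 64) + 19)*(1 + 2*((172 - 64) + 19)))) - 134248/323735 = 128695/(((108 + 19)*(1 + 2*(108 + 19)))) - 134248*1/323735 = 128695/((127*(1 + 2*127))) - 134248/323735 = 128695/((127*(1 + 254))) - 134248/323735 = 128695/((127*255)) - 134248/323735 = 128695/32385 - 134248/323735 = 128695*(1/32385) - 134248/323735 = 25739/6477 - 134248/323735 = 7463090869/2096831595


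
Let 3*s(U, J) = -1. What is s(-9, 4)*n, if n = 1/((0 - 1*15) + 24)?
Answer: -1/27 ≈ -0.037037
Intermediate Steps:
s(U, J) = -⅓ (s(U, J) = (⅓)*(-1) = -⅓)
n = ⅑ (n = 1/((0 - 15) + 24) = 1/(-15 + 24) = 1/9 = ⅑ ≈ 0.11111)
s(-9, 4)*n = -⅓*⅑ = -1/27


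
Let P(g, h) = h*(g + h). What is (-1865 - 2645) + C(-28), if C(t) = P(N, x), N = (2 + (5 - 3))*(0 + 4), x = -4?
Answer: -4558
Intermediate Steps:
N = 16 (N = (2 + 2)*4 = 4*4 = 16)
C(t) = -48 (C(t) = -4*(16 - 4) = -4*12 = -48)
(-1865 - 2645) + C(-28) = (-1865 - 2645) - 48 = -4510 - 48 = -4558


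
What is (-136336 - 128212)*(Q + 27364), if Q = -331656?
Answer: 80499840016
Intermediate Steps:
(-136336 - 128212)*(Q + 27364) = (-136336 - 128212)*(-331656 + 27364) = -264548*(-304292) = 80499840016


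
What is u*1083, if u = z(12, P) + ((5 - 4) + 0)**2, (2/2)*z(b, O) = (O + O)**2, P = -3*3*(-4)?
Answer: 5615355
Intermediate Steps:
P = 36 (P = -9*(-4) = 36)
z(b, O) = 4*O**2 (z(b, O) = (O + O)**2 = (2*O)**2 = 4*O**2)
u = 5185 (u = 4*36**2 + ((5 - 4) + 0)**2 = 4*1296 + (1 + 0)**2 = 5184 + 1**2 = 5184 + 1 = 5185)
u*1083 = 5185*1083 = 5615355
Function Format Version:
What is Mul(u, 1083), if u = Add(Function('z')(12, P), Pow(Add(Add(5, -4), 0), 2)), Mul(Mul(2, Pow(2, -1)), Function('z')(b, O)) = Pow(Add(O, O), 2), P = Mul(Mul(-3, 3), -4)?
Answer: 5615355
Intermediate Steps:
P = 36 (P = Mul(-9, -4) = 36)
Function('z')(b, O) = Mul(4, Pow(O, 2)) (Function('z')(b, O) = Pow(Add(O, O), 2) = Pow(Mul(2, O), 2) = Mul(4, Pow(O, 2)))
u = 5185 (u = Add(Mul(4, Pow(36, 2)), Pow(Add(Add(5, -4), 0), 2)) = Add(Mul(4, 1296), Pow(Add(1, 0), 2)) = Add(5184, Pow(1, 2)) = Add(5184, 1) = 5185)
Mul(u, 1083) = Mul(5185, 1083) = 5615355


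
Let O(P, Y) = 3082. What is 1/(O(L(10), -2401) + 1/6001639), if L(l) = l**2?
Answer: 6001639/18497051399 ≈ 0.00032446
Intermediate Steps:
1/(O(L(10), -2401) + 1/6001639) = 1/(3082 + 1/6001639) = 1/(18497051399/6001639) = 6001639/18497051399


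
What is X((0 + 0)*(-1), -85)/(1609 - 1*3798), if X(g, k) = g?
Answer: 0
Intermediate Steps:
X((0 + 0)*(-1), -85)/(1609 - 1*3798) = ((0 + 0)*(-1))/(1609 - 1*3798) = (0*(-1))/(1609 - 3798) = 0/(-2189) = 0*(-1/2189) = 0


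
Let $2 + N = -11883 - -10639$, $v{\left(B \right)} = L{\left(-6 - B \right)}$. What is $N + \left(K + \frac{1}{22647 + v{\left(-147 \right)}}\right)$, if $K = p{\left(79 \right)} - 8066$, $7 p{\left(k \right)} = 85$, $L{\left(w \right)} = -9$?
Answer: $- \frac{210530165}{22638} \approx -9299.9$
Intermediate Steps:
$p{\left(k \right)} = \frac{85}{7}$ ($p{\left(k \right)} = \frac{1}{7} \cdot 85 = \frac{85}{7}$)
$v{\left(B \right)} = -9$
$N = -1246$ ($N = -2 - 1244 = -1246$)
$K = - \frac{56377}{7}$ ($K = \frac{85}{7} - 8066 = - \frac{56377}{7} \approx -8053.9$)
$N + \left(K + \frac{1}{22647 + v{\left(-147 \right)}}\right) = -1246 - \left(\frac{56377}{7} - \frac{1}{22647 - 9}\right) = -1246 - \left(\frac{56377}{7} - \frac{1}{22638}\right) = -1246 + \left(- \frac{56377}{7} + \frac{1}{22638}\right) = -1246 - \frac{182323217}{22638} = - \frac{210530165}{22638}$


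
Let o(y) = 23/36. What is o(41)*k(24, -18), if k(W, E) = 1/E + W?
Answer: 9913/648 ≈ 15.298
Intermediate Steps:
o(y) = 23/36 (o(y) = 23*(1/36) = 23/36)
k(W, E) = W + 1/E
o(41)*k(24, -18) = 23*(24 + 1/(-18))/36 = 23*(24 - 1/18)/36 = (23/36)*(431/18) = 9913/648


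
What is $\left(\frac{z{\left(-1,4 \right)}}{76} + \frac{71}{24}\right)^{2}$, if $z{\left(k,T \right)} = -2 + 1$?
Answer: $\frac{1803649}{207936} \approx 8.6741$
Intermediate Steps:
$z{\left(k,T \right)} = -1$
$\left(\frac{z{\left(-1,4 \right)}}{76} + \frac{71}{24}\right)^{2} = \left(- \frac{1}{76} + \frac{71}{24}\right)^{2} = \left(\frac{1343}{456}\right)^{2} = \frac{1803649}{207936}$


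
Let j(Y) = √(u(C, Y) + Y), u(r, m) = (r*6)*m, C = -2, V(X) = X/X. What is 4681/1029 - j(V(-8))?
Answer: 4681/1029 - I*√11 ≈ 4.5491 - 3.3166*I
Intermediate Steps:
V(X) = 1
u(r, m) = 6*m*r (u(r, m) = (6*r)*m = 6*m*r)
j(Y) = √11*√(-Y) (j(Y) = √(6*Y*(-2) + Y) = √(-12*Y + Y) = √(-11*Y) = √11*√(-Y))
4681/1029 - j(V(-8)) = 4681/1029 - √11*√(-1*1) = 4681*(1/1029) - √11*√(-1) = 4681/1029 - √11*I = 4681/1029 - I*√11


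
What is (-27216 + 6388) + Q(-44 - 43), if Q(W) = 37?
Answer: -20791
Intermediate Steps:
(-27216 + 6388) + Q(-44 - 43) = (-27216 + 6388) + 37 = -20828 + 37 = -20791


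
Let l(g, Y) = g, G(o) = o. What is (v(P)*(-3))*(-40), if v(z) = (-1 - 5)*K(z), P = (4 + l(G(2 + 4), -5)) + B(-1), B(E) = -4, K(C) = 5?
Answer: -3600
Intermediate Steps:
P = 6 (P = (4 + (2 + 4)) - 4 = (4 + 6) - 4 = 10 - 4 = 6)
v(z) = -30 (v(z) = (-1 - 5)*5 = -6*5 = -30)
(v(P)*(-3))*(-40) = -30*(-3)*(-40) = 90*(-40) = -3600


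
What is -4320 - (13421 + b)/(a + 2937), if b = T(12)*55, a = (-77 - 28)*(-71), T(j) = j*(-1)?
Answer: -44906201/10392 ≈ -4321.2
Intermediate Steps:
T(j) = -j
a = 7455 (a = -105*(-71) = 7455)
b = -660 (b = -1*12*55 = -12*55 = -660)
-4320 - (13421 + b)/(a + 2937) = -4320 - (13421 - 660)/(7455 + 2937) = -4320 - 12761/10392 = -44906201/10392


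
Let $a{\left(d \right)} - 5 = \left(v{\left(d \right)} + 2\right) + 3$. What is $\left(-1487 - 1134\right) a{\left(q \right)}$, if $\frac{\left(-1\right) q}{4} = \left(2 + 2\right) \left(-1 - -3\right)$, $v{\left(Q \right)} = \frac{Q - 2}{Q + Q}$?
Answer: $- \frac{883277}{32} \approx -27602.0$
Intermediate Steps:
$v{\left(Q \right)} = \frac{-2 + Q}{2 Q}$
$q = -32$ ($q = - 4 \left(2 + 2\right) \left(-1 - -3\right) = - 4 \cdot 4 \left(-1 + 3\right) = - 4 \cdot 4 \cdot 2 = \left(-4\right) 8 = -32$)
$a{\left(d \right)} = 10 + \frac{-2 + d}{2 d}$ ($a{\left(d \right)} = 5 + \left(\left(\frac{-2 + d}{2 d} + 2\right) + 3\right) = 5 + \left(\left(2 + \frac{-2 + d}{2 d}\right) + 3\right) = 5 + \left(5 + \frac{-2 + d}{2 d}\right) = 10 + \frac{-2 + d}{2 d}$)
$\left(-1487 - 1134\right) a{\left(q \right)} = \left(-1487 - 1134\right) \left(\frac{21}{2} - \frac{1}{-32}\right) = - 2621 \left(\frac{21}{2} - - \frac{1}{32}\right) = - 2621 \left(\frac{21}{2} + \frac{1}{32}\right) = \left(-2621\right) \frac{337}{32} = - \frac{883277}{32}$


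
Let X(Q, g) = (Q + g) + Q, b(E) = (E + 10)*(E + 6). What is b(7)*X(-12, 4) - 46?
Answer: -4466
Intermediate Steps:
b(E) = (6 + E)*(10 + E) (b(E) = (10 + E)*(6 + E) = (6 + E)*(10 + E))
X(Q, g) = g + 2*Q
b(7)*X(-12, 4) - 46 = (60 + 7² + 16*7)*(4 + 2*(-12)) - 46 = (60 + 49 + 112)*(4 - 24) - 46 = 221*(-20) - 46 = -4420 - 46 = -4466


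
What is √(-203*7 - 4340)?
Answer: I*√5761 ≈ 75.901*I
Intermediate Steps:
√(-203*7 - 4340) = √(-1421 - 4340) = √(-5761) = I*√5761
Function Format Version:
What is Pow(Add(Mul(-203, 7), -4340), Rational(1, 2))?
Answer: Mul(I, Pow(5761, Rational(1, 2))) ≈ Mul(75.901, I)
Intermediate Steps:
Pow(Add(Mul(-203, 7), -4340), Rational(1, 2)) = Pow(Add(-1421, -4340), Rational(1, 2)) = Pow(-5761, Rational(1, 2)) = Mul(I, Pow(5761, Rational(1, 2)))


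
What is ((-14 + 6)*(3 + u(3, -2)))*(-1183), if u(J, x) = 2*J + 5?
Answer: 132496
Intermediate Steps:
u(J, x) = 5 + 2*J
((-14 + 6)*(3 + u(3, -2)))*(-1183) = ((-14 + 6)*(3 + (5 + 2*3)))*(-1183) = -8*(3 + (5 + 6))*(-1183) = -8*(3 + 11)*(-1183) = -8*14*(-1183) = -112*(-1183) = 132496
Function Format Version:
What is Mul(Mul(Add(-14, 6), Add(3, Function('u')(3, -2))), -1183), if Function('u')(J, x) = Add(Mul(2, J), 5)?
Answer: 132496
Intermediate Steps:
Function('u')(J, x) = Add(5, Mul(2, J))
Mul(Mul(Add(-14, 6), Add(3, Function('u')(3, -2))), -1183) = Mul(Mul(Add(-14, 6), Add(3, Add(5, Mul(2, 3)))), -1183) = Mul(Mul(-8, Add(3, Add(5, 6))), -1183) = Mul(Mul(-8, Add(3, 11)), -1183) = Mul(Mul(-8, 14), -1183) = Mul(-112, -1183) = 132496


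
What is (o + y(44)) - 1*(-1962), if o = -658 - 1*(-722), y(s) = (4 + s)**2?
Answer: 4330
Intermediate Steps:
o = 64 (o = -658 + 722 = 64)
(o + y(44)) - 1*(-1962) = (64 + (4 + 44)**2) - 1*(-1962) = (64 + 48**2) + 1962 = (64 + 2304) + 1962 = 2368 + 1962 = 4330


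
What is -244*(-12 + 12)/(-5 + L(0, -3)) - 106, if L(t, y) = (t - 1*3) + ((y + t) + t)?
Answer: -106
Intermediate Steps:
L(t, y) = -3 + y + 3*t (L(t, y) = (t - 3) + ((t + y) + t) = (-3 + t) + (y + 2*t) = -3 + y + 3*t)
-244*(-12 + 12)/(-5 + L(0, -3)) - 106 = -244*(-12 + 12)/(-5 + (-3 - 3 + 3*0)) - 106 = -244*0/(-5 + (-3 - 3 + 0)) - 106 = -244*0/(-5 - 6) - 106 = -244*0/(-11) - 106 = -244*0*(-1/11) - 106 = -244*0 - 106 = -61*0 - 106 = 0 - 106 = -106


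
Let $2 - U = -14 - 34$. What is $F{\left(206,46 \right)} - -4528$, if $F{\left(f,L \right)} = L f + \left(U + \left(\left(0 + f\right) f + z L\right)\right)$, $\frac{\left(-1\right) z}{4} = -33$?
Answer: $62562$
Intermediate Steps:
$z = 132$ ($z = \left(-4\right) \left(-33\right) = 132$)
$U = 50$ ($U = 2 - \left(-14 - 34\right) = 2 - -48 = 2 + 48 = 50$)
$F{\left(f,L \right)} = 50 + f^{2} + 132 L + L f$ ($F{\left(f,L \right)} = L f + \left(50 + \left(\left(0 + f\right) f + 132 L\right)\right) = L f + \left(50 + \left(f f + 132 L\right)\right) = L f + \left(50 + \left(f^{2} + 132 L\right)\right) = L f + \left(50 + f^{2} + 132 L\right) = 50 + f^{2} + 132 L + L f$)
$F{\left(206,46 \right)} - -4528 = \left(50 + 206^{2} + 132 \cdot 46 + 46 \cdot 206\right) - -4528 = \left(50 + 42436 + 6072 + 9476\right) + 4528 = 58034 + 4528 = 62562$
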